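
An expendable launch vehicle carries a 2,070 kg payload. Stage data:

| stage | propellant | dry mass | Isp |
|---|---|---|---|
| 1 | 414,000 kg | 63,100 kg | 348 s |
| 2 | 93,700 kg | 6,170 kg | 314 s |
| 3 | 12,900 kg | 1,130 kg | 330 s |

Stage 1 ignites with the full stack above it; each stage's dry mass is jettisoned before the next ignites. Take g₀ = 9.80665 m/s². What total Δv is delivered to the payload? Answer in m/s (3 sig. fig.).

Ignition mass of stage 1 = 414,000+63,100 + 93,700+6,170 + 12,900+1,130 + 2,070 = 593,070 kg.
Stage 1: m₀ = 593,070 kg, m_f = 593,070 − 414,000 = 179,070 kg; Δv = 348×9.80665×ln(3.312) = 3412.7×1.1975 ≈ 4087 m/s.
Stage 2: m₀ = 115,970 kg, m_f = 115,970 − 93,700 = 22,270 kg; Δv = 314×9.80665×ln(5.207) = 3079.3×1.6501 ≈ 5081 m/s.
Stage 3: m₀ = 16,100 kg, m_f = 16,100 − 12,900 = 3,200 kg; Δv = 330×9.80665×ln(5.031) = 3236.2×1.6157 ≈ 5229 m/s.
Total Δv = 4087 + 5081 + 5229 = 14397 m/s.

Δv ≈ 14400 m/s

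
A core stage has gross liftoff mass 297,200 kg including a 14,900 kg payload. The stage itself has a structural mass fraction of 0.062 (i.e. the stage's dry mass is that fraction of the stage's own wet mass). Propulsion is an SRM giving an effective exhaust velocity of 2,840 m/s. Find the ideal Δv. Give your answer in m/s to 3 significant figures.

Stage wet mass = m₀ − payload = 297,200 − 14,900 = 282,300 kg.
Stage dry mass = ε × stage wet mass = 0.062 × 282,300 = 17,502.6 kg.
Burnout mass m_f = stage dry + payload = 17,502.6 + 14,900 = 32,402.6 kg.
Using Δv = v_e ln(m₀/m_f): Δv = v_e · ln(297,200/32,402.6) = 2840.0 × ln(9.172) = 2840.0 × 2.2162 ≈ 6294 m/s.

Δv ≈ 6290 m/s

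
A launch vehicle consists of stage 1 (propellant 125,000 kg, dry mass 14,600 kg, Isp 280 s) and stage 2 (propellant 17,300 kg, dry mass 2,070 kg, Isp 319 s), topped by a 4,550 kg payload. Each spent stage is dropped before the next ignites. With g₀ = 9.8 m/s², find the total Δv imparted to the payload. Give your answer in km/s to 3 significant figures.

Δv ≈ 7.98 km/s

Ignition mass of stage 1 = 125,000+14,600 + 17,300+2,070 + 4,550 = 163,520 kg.
Stage 1: m₀ = 163,520 kg, m_f = 163,520 − 125,000 = 38,520 kg; Δv = 280×9.8×ln(4.245) = 2744.0×1.4458 ≈ 3967 m/s.
Stage 2: m₀ = 23,920 kg, m_f = 23,920 − 17,300 = 6,620 kg; Δv = 319×9.8×ln(3.613) = 3126.2×1.2846 ≈ 4016 m/s.
Total Δv = 3967 + 4016 = 7983 m/s.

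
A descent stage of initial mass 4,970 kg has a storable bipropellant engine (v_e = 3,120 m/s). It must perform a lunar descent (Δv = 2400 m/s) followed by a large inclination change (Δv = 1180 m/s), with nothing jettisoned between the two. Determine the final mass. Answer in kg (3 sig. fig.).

After the first burn: m = 4970 × exp(−2400/3120.0) = 4970 × 0.46337 = 2,302.95 kg.
After the second burn: m = 2,302.95 × exp(−1180/3120.0) = 2,302.95 × 0.68509 = 1,577.73 kg.

final mass ≈ 1580 kg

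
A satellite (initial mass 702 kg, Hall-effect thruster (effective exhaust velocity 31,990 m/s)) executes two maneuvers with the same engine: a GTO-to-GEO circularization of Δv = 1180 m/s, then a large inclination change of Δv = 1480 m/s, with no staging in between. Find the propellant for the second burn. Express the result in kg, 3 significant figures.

After the first burn: m = 702 × exp(−1180/31990.0) = 702 × 0.96379 = 676.581 kg.
After the second burn: m = 676.581 × exp(−1480/31990.0) = 676.581 × 0.95479 = 645.993 kg.
Second-burn propellant = 676.581 − 645.993 = 30.588 kg.

propellant for the second burn ≈ 30.6 kg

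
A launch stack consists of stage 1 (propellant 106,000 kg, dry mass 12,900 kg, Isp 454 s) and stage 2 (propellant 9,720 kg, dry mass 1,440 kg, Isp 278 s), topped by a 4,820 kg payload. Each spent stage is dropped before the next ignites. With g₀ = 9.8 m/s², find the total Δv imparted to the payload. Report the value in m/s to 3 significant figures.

Δv ≈ 9410 m/s

Ignition mass of stage 1 = 106,000+12,900 + 9,720+1,440 + 4,820 = 134,880 kg.
Stage 1: m₀ = 134,880 kg, m_f = 134,880 − 106,000 = 28,880 kg; Δv = 454×9.8×ln(4.67) = 4449.2×1.5412 ≈ 6857 m/s.
Stage 2: m₀ = 15,980 kg, m_f = 15,980 − 9,720 = 6,260 kg; Δv = 278×9.8×ln(2.553) = 2724.4×0.9372 ≈ 2553 m/s.
Total Δv = 6857 + 2553 = 9410 m/s.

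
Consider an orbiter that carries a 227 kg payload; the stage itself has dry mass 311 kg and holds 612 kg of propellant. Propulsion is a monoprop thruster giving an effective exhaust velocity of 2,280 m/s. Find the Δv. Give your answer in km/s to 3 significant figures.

Δv ≈ 1.73 km/s

m₀ = payload + dry + propellant = 227 + 311 + 612 = 1,150 kg.
m_f = payload + dry = 227 + 311 = 538 kg.
Using Δv = v_e ln(m₀/m_f): Δv = v_e · ln(m₀/m_f) = 2280.0 × ln(2.138) = 2280.0 × 0.7597 ≈ 1732.0 m/s.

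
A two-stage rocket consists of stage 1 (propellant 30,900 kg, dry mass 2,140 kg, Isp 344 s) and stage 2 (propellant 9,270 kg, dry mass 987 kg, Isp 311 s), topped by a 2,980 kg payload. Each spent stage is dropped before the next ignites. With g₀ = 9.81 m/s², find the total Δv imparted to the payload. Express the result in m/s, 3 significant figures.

Ignition mass of stage 1 = 30,900+2,140 + 9,270+987 + 2,980 = 46,277 kg.
Stage 1: m₀ = 46,277 kg, m_f = 46,277 − 30,900 = 15,377 kg; Δv = 344×9.81×ln(3.009) = 3374.6×1.1018 ≈ 3718 m/s.
Stage 2: m₀ = 13,237 kg, m_f = 13,237 − 9,270 = 3,967 kg; Δv = 311×9.81×ln(3.337) = 3050.9×1.2050 ≈ 3676 m/s.
Total Δv = 3718 + 3676 = 7394 m/s.

Δv ≈ 7390 m/s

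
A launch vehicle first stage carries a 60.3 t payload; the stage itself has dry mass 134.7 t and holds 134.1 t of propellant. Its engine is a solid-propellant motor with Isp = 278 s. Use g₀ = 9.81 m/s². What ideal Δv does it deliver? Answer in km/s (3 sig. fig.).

v_e = Isp · g₀ = 278 × 9.81 = 2727.2 m/s.
m₀ = payload + dry + propellant = 60.3 + 134.7 + 134.1 = 329.1 t.
m_f = payload + dry = 60.3 + 134.7 = 195 t.
Δv = v_e · ln(m₀/m_f) = 2727.2 × ln(1.688) = 2727.2 × 0.5234 ≈ 1427.3 m/s.

Δv ≈ 1.43 km/s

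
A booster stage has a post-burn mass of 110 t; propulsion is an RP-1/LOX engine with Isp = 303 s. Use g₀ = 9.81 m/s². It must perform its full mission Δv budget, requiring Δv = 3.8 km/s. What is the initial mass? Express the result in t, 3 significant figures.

v_e = Isp · g₀ = 303 × 9.81 = 2972.4 m/s.
Rocket equation: m₀/m_f = exp(Δv / v_e) = exp(3800 / 2972.4) = exp(1.2784) = 3.5909.
m₀ = m_f × 3.5909 = 110 × 3.5909 = 394.999 t.

initial mass ≈ 395 t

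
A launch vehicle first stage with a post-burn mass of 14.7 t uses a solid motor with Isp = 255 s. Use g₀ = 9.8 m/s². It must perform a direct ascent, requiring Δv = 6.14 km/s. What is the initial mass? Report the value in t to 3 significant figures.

v_e = Isp · g₀ = 255 × 9.8 = 2499.0 m/s.
m₀/m_f = exp(Δv / v_e) = exp(6140 / 2499.0) = exp(2.4570) = 11.6695.
m₀ = m_f × 11.6695 = 14.7 × 11.6695 = 171.542 t.

initial mass ≈ 172 t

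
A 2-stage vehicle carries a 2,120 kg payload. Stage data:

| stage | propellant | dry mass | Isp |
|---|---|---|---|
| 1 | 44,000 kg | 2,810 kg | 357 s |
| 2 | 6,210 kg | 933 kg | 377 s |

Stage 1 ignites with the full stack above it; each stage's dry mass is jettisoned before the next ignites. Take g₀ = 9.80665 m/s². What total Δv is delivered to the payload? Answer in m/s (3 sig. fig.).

Ignition mass of stage 1 = 44,000+2,810 + 6,210+933 + 2,120 = 56,073 kg.
Stage 1: m₀ = 56,073 kg, m_f = 56,073 − 44,000 = 12,073 kg; Δv = 357×9.80665×ln(4.644) = 3501.0×1.5357 ≈ 5376 m/s.
Stage 2: m₀ = 9,263 kg, m_f = 9,263 − 6,210 = 3,053 kg; Δv = 377×9.80665×ln(3.034) = 3697.1×1.1099 ≈ 4103 m/s.
Total Δv = 5376 + 4103 = 9479 m/s.

Δv ≈ 9480 m/s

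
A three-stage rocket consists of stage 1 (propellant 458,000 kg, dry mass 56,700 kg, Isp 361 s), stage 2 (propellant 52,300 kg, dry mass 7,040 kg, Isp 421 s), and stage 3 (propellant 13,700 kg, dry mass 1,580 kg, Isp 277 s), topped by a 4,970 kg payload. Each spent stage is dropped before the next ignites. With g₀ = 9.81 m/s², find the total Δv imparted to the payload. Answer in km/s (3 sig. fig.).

Ignition mass of stage 1 = 458,000+56,700 + 52,300+7,040 + 13,700+1,580 + 4,970 = 594,290 kg.
Stage 1: m₀ = 594,290 kg, m_f = 594,290 − 458,000 = 136,290 kg; Δv = 361×9.81×ln(4.36) = 3541.4×1.4726 ≈ 5215 m/s.
Stage 2: m₀ = 79,590 kg, m_f = 79,590 − 52,300 = 27,290 kg; Δv = 421×9.81×ln(2.916) = 4130.0×1.0704 ≈ 4421 m/s.
Stage 3: m₀ = 20,250 kg, m_f = 20,250 − 13,700 = 6,550 kg; Δv = 277×9.81×ln(3.092) = 2717.4×1.1287 ≈ 3067 m/s.
Total Δv = 5215 + 4421 + 3067 = 12703 m/s.

Δv ≈ 12.7 km/s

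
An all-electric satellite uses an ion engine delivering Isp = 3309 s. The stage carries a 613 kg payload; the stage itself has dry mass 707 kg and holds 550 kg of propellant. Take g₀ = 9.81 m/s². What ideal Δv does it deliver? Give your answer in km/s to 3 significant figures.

v_e = Isp · g₀ = 3309 × 9.81 = 32461.3 m/s.
m₀ = payload + dry + propellant = 613 + 707 + 550 = 1,870 kg.
m_f = payload + dry = 613 + 707 = 1,320 kg.
Δv = v_e · ln(m₀/m_f) = 32461.3 × ln(1.417) = 32461.3 × 0.3483 ≈ 11306.5 m/s.

Δv ≈ 11.3 km/s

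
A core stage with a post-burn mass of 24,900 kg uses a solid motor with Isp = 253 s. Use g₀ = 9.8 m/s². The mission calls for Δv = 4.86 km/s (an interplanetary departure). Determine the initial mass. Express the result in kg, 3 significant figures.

initial mass ≈ 177000 kg

v_e = Isp · g₀ = 253 × 9.8 = 2479.4 m/s.
m₀/m_f = exp(Δv / v_e) = exp(4860 / 2479.4) = exp(1.9602) = 7.1004.
m₀ = m_f × 7.1004 = 24,900 × 7.1004 = 176,800 kg.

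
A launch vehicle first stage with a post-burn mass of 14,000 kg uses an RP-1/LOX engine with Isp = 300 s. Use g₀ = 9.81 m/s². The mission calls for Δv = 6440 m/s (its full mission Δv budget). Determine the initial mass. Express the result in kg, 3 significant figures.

initial mass ≈ 125000 kg

v_e = Isp · g₀ = 300 × 9.81 = 2943.0 m/s.
By the Tsiolkovsky rocket equation, m₀/m_f = exp(Δv / v_e) = exp(6440 / 2943.0) = exp(2.1882) = 8.9195.
m₀ = m_f × 8.9195 = 14,000 × 8.9195 = 124,873 kg.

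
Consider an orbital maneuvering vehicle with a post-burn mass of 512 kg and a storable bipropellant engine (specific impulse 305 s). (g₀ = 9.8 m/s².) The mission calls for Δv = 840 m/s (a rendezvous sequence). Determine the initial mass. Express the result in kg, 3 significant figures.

v_e = Isp · g₀ = 305 × 9.8 = 2989.0 m/s.
m₀/m_f = exp(Δv / v_e) = exp(840 / 2989.0) = exp(0.2810) = 1.3245.
m₀ = m_f × 1.3245 = 512 × 1.3245 = 678.144 kg.

initial mass ≈ 678 kg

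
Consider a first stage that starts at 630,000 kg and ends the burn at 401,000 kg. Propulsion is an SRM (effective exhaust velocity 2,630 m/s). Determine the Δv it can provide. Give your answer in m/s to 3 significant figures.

Δv ≈ 1190 m/s

Δv = v_e · ln(m₀/m_f) = 2630.0 × ln(1.571) = 2630.0 × 0.4518 ≈ 1188.1 m/s.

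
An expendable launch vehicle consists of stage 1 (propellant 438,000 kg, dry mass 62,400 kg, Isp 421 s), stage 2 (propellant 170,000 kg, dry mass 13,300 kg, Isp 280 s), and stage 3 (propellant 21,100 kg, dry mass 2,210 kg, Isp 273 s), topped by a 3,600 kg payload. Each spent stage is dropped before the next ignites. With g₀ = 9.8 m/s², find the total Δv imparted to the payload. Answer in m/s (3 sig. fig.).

Ignition mass of stage 1 = 438,000+62,400 + 170,000+13,300 + 21,100+2,210 + 3,600 = 710,610 kg.
Stage 1: m₀ = 710,610 kg, m_f = 710,610 − 438,000 = 272,610 kg; Δv = 421×9.8×ln(2.607) = 4125.8×0.9581 ≈ 3953 m/s.
Stage 2: m₀ = 210,210 kg, m_f = 210,210 − 170,000 = 40,210 kg; Δv = 280×9.8×ln(5.228) = 2744.0×1.6540 ≈ 4539 m/s.
Stage 3: m₀ = 26,910 kg, m_f = 26,910 − 21,100 = 5,810 kg; Δv = 273×9.8×ln(4.632) = 2675.4×1.5329 ≈ 4101 m/s.
Total Δv = 3953 + 4539 + 4101 = 12593 m/s.

Δv ≈ 12600 m/s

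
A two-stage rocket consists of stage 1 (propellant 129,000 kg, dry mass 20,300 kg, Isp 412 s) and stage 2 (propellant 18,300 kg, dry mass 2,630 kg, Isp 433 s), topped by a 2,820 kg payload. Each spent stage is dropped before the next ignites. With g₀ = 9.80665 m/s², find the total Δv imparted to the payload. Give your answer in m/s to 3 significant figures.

Ignition mass of stage 1 = 129,000+20,300 + 18,300+2,630 + 2,820 = 173,050 kg.
Stage 1: m₀ = 173,050 kg, m_f = 173,050 − 129,000 = 44,050 kg; Δv = 412×9.80665×ln(3.928) = 4040.3×1.3683 ≈ 5528 m/s.
Stage 2: m₀ = 23,750 kg, m_f = 23,750 − 18,300 = 5,450 kg; Δv = 433×9.80665×ln(4.358) = 4246.3×1.4720 ≈ 6250 m/s.
Total Δv = 5528 + 6250 = 11778 m/s.

Δv ≈ 11800 m/s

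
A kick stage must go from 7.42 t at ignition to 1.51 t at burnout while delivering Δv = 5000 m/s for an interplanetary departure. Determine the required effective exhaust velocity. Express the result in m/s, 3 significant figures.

v_e ≈ 3140 m/s

ln(m₀/m_f) = ln(7420/1510) = ln(4.914) = 1.5921.
Using Δv = v_e ln(m₀/m_f): v_e = Δv / ln(m₀/m_f) = 5000 / 1.5921 = 3140.6 m/s.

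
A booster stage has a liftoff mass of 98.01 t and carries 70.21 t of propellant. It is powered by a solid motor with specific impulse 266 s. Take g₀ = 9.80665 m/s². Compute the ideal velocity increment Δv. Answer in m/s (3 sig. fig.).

Δv ≈ 3290 m/s

v_e = Isp · g₀ = 266 × 9.80665 = 2608.6 m/s.
m_f = m₀ − m_prop = 98.01 − 70.21 = 27.8 t.
From the ideal rocket equation, Δv = v_e · ln(m₀/m_f) = 2608.6 × ln(3.526) = 2608.6 × 1.2600 ≈ 3286.9 m/s.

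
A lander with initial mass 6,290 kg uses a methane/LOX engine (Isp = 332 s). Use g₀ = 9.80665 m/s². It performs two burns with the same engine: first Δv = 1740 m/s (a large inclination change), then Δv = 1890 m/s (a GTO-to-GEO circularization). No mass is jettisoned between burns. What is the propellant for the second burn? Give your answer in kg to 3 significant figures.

v_e = Isp · g₀ = 332 × 9.80665 = 3255.8 m/s.
After the first burn: m = 6290 × exp(−1740/3255.8) = 6290 × 0.58600 = 3,685.94 kg.
After the second burn: m = 3,685.94 × exp(−1890/3255.8) = 3,685.94 × 0.55962 = 2,062.73 kg.
Second-burn propellant = 3,685.94 − 2,062.73 = 1,623.21 kg.

propellant for the second burn ≈ 1620 kg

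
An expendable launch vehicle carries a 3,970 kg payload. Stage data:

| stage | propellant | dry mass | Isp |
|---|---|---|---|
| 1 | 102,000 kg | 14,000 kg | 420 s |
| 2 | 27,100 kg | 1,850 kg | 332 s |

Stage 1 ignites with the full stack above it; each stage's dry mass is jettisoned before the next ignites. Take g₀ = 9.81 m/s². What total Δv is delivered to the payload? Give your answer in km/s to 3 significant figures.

Ignition mass of stage 1 = 102,000+14,000 + 27,100+1,850 + 3,970 = 148,920 kg.
Stage 1: m₀ = 148,920 kg, m_f = 148,920 − 102,000 = 46,920 kg; Δv = 420×9.81×ln(3.174) = 4120.2×1.1550 ≈ 4759 m/s.
Stage 2: m₀ = 32,920 kg, m_f = 32,920 − 27,100 = 5,820 kg; Δv = 332×9.81×ln(5.656) = 3256.9×1.7328 ≈ 5644 m/s.
Total Δv = 4759 + 5644 = 10403 m/s.

Δv ≈ 10.4 km/s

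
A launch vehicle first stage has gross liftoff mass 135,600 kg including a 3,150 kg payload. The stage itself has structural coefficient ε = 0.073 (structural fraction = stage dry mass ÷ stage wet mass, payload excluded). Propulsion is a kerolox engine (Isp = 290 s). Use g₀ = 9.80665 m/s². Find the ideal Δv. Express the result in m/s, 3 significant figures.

Δv ≈ 6710 m/s

Stage wet mass = m₀ − payload = 135,600 − 3,150 = 132,450 kg.
Stage dry mass = ε × stage wet mass = 0.073 × 132,450 = 9,668.85 kg.
Burnout mass m_f = stage dry + payload = 9,668.85 + 3,150 = 12,818.85 kg.
v_e = Isp · g₀ = 290 × 9.80665 = 2843.9 m/s.
By the Tsiolkovsky rocket equation, Δv = v_e · ln(135,600/12,818.85) = 2843.9 × ln(10.58) = 2843.9 × 2.3588 ≈ 6708 m/s.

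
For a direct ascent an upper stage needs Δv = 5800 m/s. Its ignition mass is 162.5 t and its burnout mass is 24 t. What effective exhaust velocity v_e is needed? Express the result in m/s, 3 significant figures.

v_e ≈ 3030 m/s

ln(m₀/m_f) = ln(162500/24000) = ln(6.771) = 1.9126.
v_e = Δv / ln(m₀/m_f) = 5800 / 1.9126 = 3032.5 m/s.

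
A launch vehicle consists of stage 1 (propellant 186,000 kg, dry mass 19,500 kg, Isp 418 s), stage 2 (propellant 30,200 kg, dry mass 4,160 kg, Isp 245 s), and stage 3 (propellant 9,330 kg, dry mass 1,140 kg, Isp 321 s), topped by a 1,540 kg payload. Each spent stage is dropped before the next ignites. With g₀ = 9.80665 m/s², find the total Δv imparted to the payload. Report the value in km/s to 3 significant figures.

Δv ≈ 12.8 km/s

Ignition mass of stage 1 = 186,000+19,500 + 30,200+4,160 + 9,330+1,140 + 1,540 = 251,870 kg.
Stage 1: m₀ = 251,870 kg, m_f = 251,870 − 186,000 = 65,870 kg; Δv = 418×9.80665×ln(3.824) = 4099.2×1.3412 ≈ 5498 m/s.
Stage 2: m₀ = 46,370 kg, m_f = 46,370 − 30,200 = 16,170 kg; Δv = 245×9.80665×ln(2.868) = 2402.6×1.0535 ≈ 2531 m/s.
Stage 3: m₀ = 12,010 kg, m_f = 12,010 − 9,330 = 2,680 kg; Δv = 321×9.80665×ln(4.481) = 3147.9×1.4999 ≈ 4722 m/s.
Total Δv = 5498 + 2531 + 4722 = 12751 m/s.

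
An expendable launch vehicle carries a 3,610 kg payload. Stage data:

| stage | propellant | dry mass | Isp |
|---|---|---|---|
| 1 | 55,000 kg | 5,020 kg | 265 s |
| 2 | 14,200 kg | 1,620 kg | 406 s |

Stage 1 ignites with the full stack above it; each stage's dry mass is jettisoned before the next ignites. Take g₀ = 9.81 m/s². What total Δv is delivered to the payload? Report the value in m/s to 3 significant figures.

Δv ≈ 8290 m/s

Ignition mass of stage 1 = 55,000+5,020 + 14,200+1,620 + 3,610 = 79,450 kg.
Stage 1: m₀ = 79,450 kg, m_f = 79,450 − 55,000 = 24,450 kg; Δv = 265×9.81×ln(3.249) = 2599.7×1.1785 ≈ 3064 m/s.
Stage 2: m₀ = 19,430 kg, m_f = 19,430 − 14,200 = 5,230 kg; Δv = 406×9.81×ln(3.715) = 3982.9×1.3124 ≈ 5227 m/s.
Total Δv = 3064 + 5227 = 8291 m/s.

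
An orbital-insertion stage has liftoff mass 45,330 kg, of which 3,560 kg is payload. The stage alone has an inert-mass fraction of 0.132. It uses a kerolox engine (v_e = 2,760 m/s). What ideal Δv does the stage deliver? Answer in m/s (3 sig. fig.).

Δv ≈ 4440 m/s

Stage wet mass = m₀ − payload = 45,330 − 3,560 = 41,770 kg.
Stage dry mass = ε × stage wet mass = 0.132 × 41,770 = 5,513.64 kg.
Burnout mass m_f = stage dry + payload = 5,513.64 + 3,560 = 9,073.64 kg.
From the ideal rocket equation, Δv = v_e · ln(45,330/9,073.64) = 2760.0 × ln(4.996) = 2760.0 × 1.6086 ≈ 4440 m/s.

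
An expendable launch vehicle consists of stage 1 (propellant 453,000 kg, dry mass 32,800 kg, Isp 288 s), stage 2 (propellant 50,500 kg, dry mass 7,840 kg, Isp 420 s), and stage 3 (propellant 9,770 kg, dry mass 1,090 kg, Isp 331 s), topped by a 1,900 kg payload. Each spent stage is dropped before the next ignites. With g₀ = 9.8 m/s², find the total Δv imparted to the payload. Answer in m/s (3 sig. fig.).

Δv ≈ 14500 m/s

Ignition mass of stage 1 = 453,000+32,800 + 50,500+7,840 + 9,770+1,090 + 1,900 = 556,900 kg.
Stage 1: m₀ = 556,900 kg, m_f = 556,900 − 453,000 = 103,900 kg; Δv = 288×9.8×ln(5.36) = 2822.4×1.6790 ≈ 4739 m/s.
Stage 2: m₀ = 71,100 kg, m_f = 71,100 − 50,500 = 20,600 kg; Δv = 420×9.8×ln(3.451) = 4116.0×1.2388 ≈ 5099 m/s.
Stage 3: m₀ = 12,760 kg, m_f = 12,760 − 9,770 = 2,990 kg; Δv = 331×9.8×ln(4.268) = 3243.8×1.4510 ≈ 4707 m/s.
Total Δv = 4739 + 5099 + 4707 = 14545 m/s.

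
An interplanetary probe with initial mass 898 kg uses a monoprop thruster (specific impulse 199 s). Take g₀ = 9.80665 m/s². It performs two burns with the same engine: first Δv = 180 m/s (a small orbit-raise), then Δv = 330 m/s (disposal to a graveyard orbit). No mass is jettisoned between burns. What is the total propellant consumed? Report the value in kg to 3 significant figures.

v_e = Isp · g₀ = 199 × 9.80665 = 1951.5 m/s.
After the first burn: m = 898 × exp(−180/1951.5) = 898 × 0.91189 = 818.877 kg.
After the second burn: m = 818.877 × exp(−330/1951.5) = 818.877 × 0.84443 = 691.484 kg.
Total propellant = m₀ − m_final = 898 − 691.484 = 206.516 kg.

total propellant consumed ≈ 207 kg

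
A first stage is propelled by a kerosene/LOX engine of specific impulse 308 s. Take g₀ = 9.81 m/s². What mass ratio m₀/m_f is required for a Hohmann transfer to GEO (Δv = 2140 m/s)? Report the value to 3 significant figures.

mass ratio ≈ 2.03

v_e = Isp · g₀ = 308 × 9.81 = 3021.5 m/s.
m₀/m_f = exp(Δv / v_e) = exp(2140 / 3021.5) = exp(0.7083) = 2.0305.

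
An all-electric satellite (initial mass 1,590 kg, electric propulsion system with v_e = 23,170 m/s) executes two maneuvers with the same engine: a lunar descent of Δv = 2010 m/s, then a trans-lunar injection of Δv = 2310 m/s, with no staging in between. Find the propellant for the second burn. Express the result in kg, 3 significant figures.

propellant for the second burn ≈ 138 kg

After the first burn: m = 1590 × exp(−2010/23170.0) = 1590 × 0.91691 = 1,457.89 kg.
After the second burn: m = 1,457.89 × exp(−2310/23170.0) = 1,457.89 × 0.90511 = 1,319.55 kg.
Second-burn propellant = 1,457.89 − 1,319.55 = 138.34 kg.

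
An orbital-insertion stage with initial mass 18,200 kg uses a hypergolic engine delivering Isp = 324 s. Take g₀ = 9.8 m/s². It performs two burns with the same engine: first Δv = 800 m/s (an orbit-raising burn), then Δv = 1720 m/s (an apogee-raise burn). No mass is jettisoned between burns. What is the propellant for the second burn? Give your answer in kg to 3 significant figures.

v_e = Isp · g₀ = 324 × 9.8 = 3175.2 m/s.
After the first burn: m = 18200 × exp(−800/3175.2) = 18200 × 0.77728 = 14,146.5 kg.
After the second burn: m = 14,146.5 × exp(−1720/3175.2) = 14,146.5 × 0.58176 = 8,229.87 kg.
Second-burn propellant = 14,146.5 − 8,229.87 = 5,916.63 kg.

propellant for the second burn ≈ 5920 kg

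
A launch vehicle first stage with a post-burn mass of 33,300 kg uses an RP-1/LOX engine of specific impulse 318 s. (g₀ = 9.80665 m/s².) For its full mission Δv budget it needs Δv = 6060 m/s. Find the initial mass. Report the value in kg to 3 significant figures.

initial mass ≈ 232000 kg

v_e = Isp · g₀ = 318 × 9.80665 = 3118.5 m/s.
m₀/m_f = exp(Δv / v_e) = exp(6060 / 3118.5) = exp(1.9432) = 6.9813.
m₀ = m_f × 6.9813 = 33,300 × 6.9813 = 232,477 kg.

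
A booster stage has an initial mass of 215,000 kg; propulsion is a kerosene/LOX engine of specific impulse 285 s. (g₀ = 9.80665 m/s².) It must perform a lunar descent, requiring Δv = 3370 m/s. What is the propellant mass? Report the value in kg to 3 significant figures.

v_e = Isp · g₀ = 285 × 9.80665 = 2794.9 m/s.
m₀/m_f = exp(Δv / v_e) = exp(3370 / 2794.9) = exp(1.2058) = 3.3393.
m_f = 215,000 / 3.3393 = 64,384.8 kg, so propellant = m₀ − m_f = 215,000 − 64,384.8 = 150,615.2 kg.

propellant mass ≈ 151000 kg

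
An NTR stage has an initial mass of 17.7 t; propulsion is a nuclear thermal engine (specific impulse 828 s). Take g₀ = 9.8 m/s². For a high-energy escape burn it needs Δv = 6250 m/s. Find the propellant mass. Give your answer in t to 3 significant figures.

propellant mass ≈ 9.51 t

v_e = Isp · g₀ = 828 × 9.8 = 8114.4 m/s.
By the Tsiolkovsky rocket equation, m₀/m_f = exp(Δv / v_e) = exp(6250 / 8114.4) = exp(0.7702) = 2.1603.
m_f = 17.7 / 2.1603 = 8.19331 t, so propellant = m₀ − m_f = 17.7 − 8.19331 = 9.50669 t.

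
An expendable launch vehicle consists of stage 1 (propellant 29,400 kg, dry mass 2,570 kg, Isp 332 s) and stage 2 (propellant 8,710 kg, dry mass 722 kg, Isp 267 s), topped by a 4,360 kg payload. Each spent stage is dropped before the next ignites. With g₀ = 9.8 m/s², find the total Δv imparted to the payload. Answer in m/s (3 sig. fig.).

Ignition mass of stage 1 = 29,400+2,570 + 8,710+722 + 4,360 = 45,762 kg.
Stage 1: m₀ = 45,762 kg, m_f = 45,762 − 29,400 = 16,362 kg; Δv = 332×9.8×ln(2.797) = 3253.6×1.0285 ≈ 3346 m/s.
Stage 2: m₀ = 13,792 kg, m_f = 13,792 − 8,710 = 5,082 kg; Δv = 267×9.8×ln(2.714) = 2616.6×0.9984 ≈ 2612 m/s.
Total Δv = 3346 + 2612 = 5958 m/s.

Δv ≈ 5960 m/s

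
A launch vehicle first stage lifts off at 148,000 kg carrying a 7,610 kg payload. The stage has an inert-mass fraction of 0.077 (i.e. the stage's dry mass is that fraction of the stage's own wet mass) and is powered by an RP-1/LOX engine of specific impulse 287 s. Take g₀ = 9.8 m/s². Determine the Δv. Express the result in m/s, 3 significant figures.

Stage wet mass = m₀ − payload = 148,000 − 7,610 = 140,390 kg.
Stage dry mass = ε × stage wet mass = 0.077 × 140,390 = 10,810 kg.
Burnout mass m_f = stage dry + payload = 10,810 + 7,610 = 18,420 kg.
v_e = Isp · g₀ = 287 × 9.8 = 2812.6 m/s.
Δv = v_e · ln(148,000/18,420) = 2812.6 × ln(8.035) = 2812.6 × 2.0838 ≈ 5861 m/s.

Δv ≈ 5860 m/s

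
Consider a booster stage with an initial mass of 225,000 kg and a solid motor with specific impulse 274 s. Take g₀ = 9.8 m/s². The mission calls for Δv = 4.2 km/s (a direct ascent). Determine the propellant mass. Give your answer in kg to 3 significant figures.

v_e = Isp · g₀ = 274 × 9.8 = 2685.2 m/s.
m₀/m_f = exp(Δv / v_e) = exp(4200 / 2685.2) = exp(1.5641) = 4.7785.
m_f = 225,000 / 4.7785 = 47,085.9 kg, so propellant = m₀ − m_f = 225,000 − 47,085.9 = 177,914.1 kg.

propellant mass ≈ 178000 kg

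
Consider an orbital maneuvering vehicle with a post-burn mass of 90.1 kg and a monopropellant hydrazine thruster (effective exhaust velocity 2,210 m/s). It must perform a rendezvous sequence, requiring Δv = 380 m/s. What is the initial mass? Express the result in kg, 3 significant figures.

m₀/m_f = exp(Δv / v_e) = exp(380 / 2210.0) = exp(0.1719) = 1.1876.
m₀ = m_f × 1.1876 = 90.1 × 1.1876 = 107.003 kg.

initial mass ≈ 107 kg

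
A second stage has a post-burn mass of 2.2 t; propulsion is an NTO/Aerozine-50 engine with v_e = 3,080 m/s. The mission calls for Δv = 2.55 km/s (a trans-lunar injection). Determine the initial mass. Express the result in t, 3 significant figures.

initial mass ≈ 5.03 t

Rocket equation: m₀/m_f = exp(Δv / v_e) = exp(2550 / 3080.0) = exp(0.8279) = 2.2886.
m₀ = m_f × 2.2886 = 2.2 × 2.2886 = 5.03492 t.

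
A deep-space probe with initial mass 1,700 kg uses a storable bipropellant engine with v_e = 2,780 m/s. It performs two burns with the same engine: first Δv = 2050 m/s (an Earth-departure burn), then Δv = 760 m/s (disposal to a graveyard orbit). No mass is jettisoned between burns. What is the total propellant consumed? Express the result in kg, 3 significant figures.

After the first burn: m = 1700 × exp(−2050/2780.0) = 1700 × 0.47835 = 813.195 kg.
After the second burn: m = 813.195 × exp(−760/2780.0) = 813.195 × 0.76080 = 618.679 kg.
Total propellant = m₀ − m_final = 1700 − 618.679 = 1,081.321 kg.

total propellant consumed ≈ 1080 kg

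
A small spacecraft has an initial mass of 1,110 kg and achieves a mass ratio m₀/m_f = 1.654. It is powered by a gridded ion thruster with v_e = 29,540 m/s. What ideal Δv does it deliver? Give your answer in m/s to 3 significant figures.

Δv ≈ 14900 m/s

Δv = v_e · ln(1.654) = 29540.0 × 0.5032 ≈ 14864.4 m/s.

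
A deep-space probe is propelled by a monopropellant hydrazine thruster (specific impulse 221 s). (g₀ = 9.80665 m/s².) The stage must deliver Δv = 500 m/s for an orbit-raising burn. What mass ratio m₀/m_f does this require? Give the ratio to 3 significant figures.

mass ratio ≈ 1.26

v_e = Isp · g₀ = 221 × 9.80665 = 2167.3 m/s.
m₀/m_f = exp(Δv / v_e) = exp(500 / 2167.3) = exp(0.2307) = 1.2595.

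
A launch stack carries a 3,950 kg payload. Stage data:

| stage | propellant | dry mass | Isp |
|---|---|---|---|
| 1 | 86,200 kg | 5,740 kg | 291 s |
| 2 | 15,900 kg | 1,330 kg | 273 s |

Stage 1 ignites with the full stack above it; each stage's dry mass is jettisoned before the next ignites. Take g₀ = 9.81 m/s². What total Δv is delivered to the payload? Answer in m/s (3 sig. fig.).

Δv ≈ 7820 m/s

Ignition mass of stage 1 = 86,200+5,740 + 15,900+1,330 + 3,950 = 113,120 kg.
Stage 1: m₀ = 113,120 kg, m_f = 113,120 − 86,200 = 26,920 kg; Δv = 291×9.81×ln(4.202) = 2854.7×1.4356 ≈ 4098 m/s.
Stage 2: m₀ = 21,180 kg, m_f = 21,180 − 15,900 = 5,280 kg; Δv = 273×9.81×ln(4.011) = 2678.1×1.3891 ≈ 3720 m/s.
Total Δv = 4098 + 3720 = 7818 m/s.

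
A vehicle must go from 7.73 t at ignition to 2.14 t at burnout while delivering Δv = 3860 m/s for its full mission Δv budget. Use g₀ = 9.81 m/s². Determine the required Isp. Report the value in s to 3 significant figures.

ln(m₀/m_f) = ln(7730/2140) = ln(3.612) = 1.2843.
By the Tsiolkovsky rocket equation, v_e = Δv / ln(m₀/m_f) = 3860 / 1.2843 = 3005.5 m/s.
Isp = v_e / g₀ = 3005.5 / 9.81 = 306.4 s.

Isp ≈ 306 s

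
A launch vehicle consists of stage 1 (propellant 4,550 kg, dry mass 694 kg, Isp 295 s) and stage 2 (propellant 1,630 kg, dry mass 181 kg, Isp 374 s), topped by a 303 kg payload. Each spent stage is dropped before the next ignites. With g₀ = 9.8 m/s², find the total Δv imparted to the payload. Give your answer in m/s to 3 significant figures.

Δv ≈ 8190 m/s

Ignition mass of stage 1 = 4,550+694 + 1,630+181 + 303 = 7,358 kg.
Stage 1: m₀ = 7,358 kg, m_f = 7,358 − 4,550 = 2,808 kg; Δv = 295×9.8×ln(2.62) = 2891.0×0.9633 ≈ 2785 m/s.
Stage 2: m₀ = 2,114 kg, m_f = 2,114 − 1,630 = 484 kg; Δv = 374×9.8×ln(4.368) = 3665.2×1.4743 ≈ 5403 m/s.
Total Δv = 2785 + 5403 = 8188 m/s.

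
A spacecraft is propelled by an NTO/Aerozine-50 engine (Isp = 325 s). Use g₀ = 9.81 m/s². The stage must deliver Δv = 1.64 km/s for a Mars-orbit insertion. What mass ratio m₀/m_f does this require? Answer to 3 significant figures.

v_e = Isp · g₀ = 325 × 9.81 = 3188.2 m/s.
m₀/m_f = exp(Δv / v_e) = exp(1640 / 3188.2) = exp(0.5144) = 1.6726.

mass ratio ≈ 1.67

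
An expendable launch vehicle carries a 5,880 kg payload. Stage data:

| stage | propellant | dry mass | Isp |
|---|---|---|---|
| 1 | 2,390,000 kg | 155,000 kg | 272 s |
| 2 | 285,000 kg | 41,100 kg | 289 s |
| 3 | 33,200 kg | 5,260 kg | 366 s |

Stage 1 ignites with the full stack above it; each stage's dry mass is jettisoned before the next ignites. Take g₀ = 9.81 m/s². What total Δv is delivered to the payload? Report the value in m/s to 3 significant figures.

Ignition mass of stage 1 = 2,390,000+155,000 + 285,000+41,100 + 33,200+5,260 + 5,880 = 2,915,440 kg.
Stage 1: m₀ = 2,915,440 kg, m_f = 2,915,440 − 2,390,000 = 525,440 kg; Δv = 272×9.81×ln(5.549) = 2668.3×1.7135 ≈ 4572 m/s.
Stage 2: m₀ = 370,440 kg, m_f = 370,440 − 285,000 = 85,440 kg; Δv = 289×9.81×ln(4.336) = 2835.1×1.4669 ≈ 4159 m/s.
Stage 3: m₀ = 44,340 kg, m_f = 44,340 − 33,200 = 11,140 kg; Δv = 366×9.81×ln(3.98) = 3590.5×1.3813 ≈ 4960 m/s.
Total Δv = 4572 + 4159 + 4960 = 13691 m/s.

Δv ≈ 13700 m/s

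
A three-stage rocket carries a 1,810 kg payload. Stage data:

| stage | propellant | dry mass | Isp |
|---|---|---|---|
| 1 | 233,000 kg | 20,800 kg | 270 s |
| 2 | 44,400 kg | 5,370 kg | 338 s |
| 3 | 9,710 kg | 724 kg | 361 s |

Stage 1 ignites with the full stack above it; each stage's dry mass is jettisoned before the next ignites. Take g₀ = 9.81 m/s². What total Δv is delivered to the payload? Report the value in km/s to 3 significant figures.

Δv ≈ 13.3 km/s

Ignition mass of stage 1 = 233,000+20,800 + 44,400+5,370 + 9,710+724 + 1,810 = 315,814 kg.
Stage 1: m₀ = 315,814 kg, m_f = 315,814 − 233,000 = 82,814 kg; Δv = 270×9.81×ln(3.814) = 2648.7×1.3386 ≈ 3545 m/s.
Stage 2: m₀ = 62,014 kg, m_f = 62,014 − 44,400 = 17,614 kg; Δv = 338×9.81×ln(3.521) = 3315.8×1.2587 ≈ 4173 m/s.
Stage 3: m₀ = 12,244 kg, m_f = 12,244 − 9,710 = 2,534 kg; Δv = 361×9.81×ln(4.832) = 3541.4×1.5752 ≈ 5579 m/s.
Total Δv = 3545 + 4173 + 5579 = 13297 m/s.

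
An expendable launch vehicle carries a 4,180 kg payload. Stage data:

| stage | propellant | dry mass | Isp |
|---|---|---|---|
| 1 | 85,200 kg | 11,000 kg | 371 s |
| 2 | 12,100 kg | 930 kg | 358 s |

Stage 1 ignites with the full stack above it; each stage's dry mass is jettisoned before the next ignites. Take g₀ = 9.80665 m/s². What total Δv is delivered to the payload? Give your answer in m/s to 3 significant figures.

Ignition mass of stage 1 = 85,200+11,000 + 12,100+930 + 4,180 = 113,410 kg.
Stage 1: m₀ = 113,410 kg, m_f = 113,410 − 85,200 = 28,210 kg; Δv = 371×9.80665×ln(4.02) = 3638.3×1.3913 ≈ 5062 m/s.
Stage 2: m₀ = 17,210 kg, m_f = 17,210 − 12,100 = 5,110 kg; Δv = 358×9.80665×ln(3.368) = 3510.8×1.2143 ≈ 4263 m/s.
Total Δv = 5062 + 4263 = 9325 m/s.

Δv ≈ 9330 m/s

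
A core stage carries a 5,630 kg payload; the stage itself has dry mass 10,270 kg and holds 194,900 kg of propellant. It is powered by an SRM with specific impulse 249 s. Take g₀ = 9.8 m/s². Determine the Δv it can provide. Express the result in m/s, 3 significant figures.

Δv ≈ 6310 m/s

v_e = Isp · g₀ = 249 × 9.8 = 2440.2 m/s.
m₀ = payload + dry + propellant = 5,630 + 10,270 + 194,900 = 210,800 kg.
m_f = payload + dry = 5,630 + 10,270 = 15,900 kg.
Δv = v_e · ln(m₀/m_f) = 2440.2 × ln(13.26) = 2440.2 × 2.5846 ≈ 6306.9 m/s.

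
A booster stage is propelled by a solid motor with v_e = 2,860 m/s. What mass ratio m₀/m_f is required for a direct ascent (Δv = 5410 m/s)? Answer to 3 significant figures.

mass ratio ≈ 6.63

m₀/m_f = exp(Δv / v_e) = exp(5410 / 2860.0) = exp(1.8916) = 6.6300.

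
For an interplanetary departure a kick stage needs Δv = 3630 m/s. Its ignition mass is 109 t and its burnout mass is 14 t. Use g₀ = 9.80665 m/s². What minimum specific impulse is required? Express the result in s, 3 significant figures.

ln(m₀/m_f) = ln(109000/14000) = ln(7.786) = 2.0523.
Using Δv = v_e ln(m₀/m_f): v_e = Δv / ln(m₀/m_f) = 3630 / 2.0523 = 1768.8 m/s.
Isp = v_e / g₀ = 1768.8 / 9.80665 = 180.4 s.

Isp ≈ 180 s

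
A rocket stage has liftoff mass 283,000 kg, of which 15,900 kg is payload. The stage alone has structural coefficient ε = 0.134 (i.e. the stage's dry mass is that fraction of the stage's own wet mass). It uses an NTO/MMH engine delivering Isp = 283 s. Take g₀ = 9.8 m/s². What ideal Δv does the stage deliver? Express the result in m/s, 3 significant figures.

Δv ≈ 4720 m/s

Stage wet mass = m₀ − payload = 283,000 − 15,900 = 267,100 kg.
Stage dry mass = ε × stage wet mass = 0.134 × 267,100 = 35,791.4 kg.
Burnout mass m_f = stage dry + payload = 35,791.4 + 15,900 = 51,691.4 kg.
v_e = Isp · g₀ = 283 × 9.8 = 2773.4 m/s.
Δv = v_e · ln(283,000/51,691.4) = 2773.4 × ln(5.475) = 2773.4 × 1.7002 ≈ 4715 m/s.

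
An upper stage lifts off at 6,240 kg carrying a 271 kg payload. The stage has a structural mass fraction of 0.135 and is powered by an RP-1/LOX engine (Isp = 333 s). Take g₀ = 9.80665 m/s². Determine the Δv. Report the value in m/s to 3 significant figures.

Stage wet mass = m₀ − payload = 6,240 − 271 = 5,969 kg.
Stage dry mass = ε × stage wet mass = 0.135 × 5,969 = 805.815 kg.
Burnout mass m_f = stage dry + payload = 805.815 + 271 = 1,076.815 kg.
v_e = Isp · g₀ = 333 × 9.80665 = 3265.6 m/s.
Using Δv = v_e ln(m₀/m_f): Δv = v_e · ln(6,240/1,076.815) = 3265.6 × ln(5.795) = 3265.6 × 1.7570 ≈ 5738 m/s.

Δv ≈ 5740 m/s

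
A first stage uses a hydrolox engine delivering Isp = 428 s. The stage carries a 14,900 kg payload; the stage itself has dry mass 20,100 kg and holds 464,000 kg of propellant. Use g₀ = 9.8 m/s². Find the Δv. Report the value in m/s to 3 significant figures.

v_e = Isp · g₀ = 428 × 9.8 = 4194.4 m/s.
m₀ = payload + dry + propellant = 14,900 + 20,100 + 464,000 = 499,000 kg.
m_f = payload + dry = 14,900 + 20,100 = 35,000 kg.
Δv = v_e · ln(m₀/m_f) = 4194.4 × ln(14.26) = 4194.4 × 2.6573 ≈ 11145.6 m/s.

Δv ≈ 11100 m/s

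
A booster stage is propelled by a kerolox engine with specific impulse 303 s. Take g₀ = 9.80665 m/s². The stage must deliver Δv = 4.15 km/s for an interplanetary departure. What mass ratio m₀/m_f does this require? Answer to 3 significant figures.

v_e = Isp · g₀ = 303 × 9.80665 = 2971.4 m/s.
m₀/m_f = exp(Δv / v_e) = exp(4150 / 2971.4) = exp(1.3966) = 4.0416.

mass ratio ≈ 4.04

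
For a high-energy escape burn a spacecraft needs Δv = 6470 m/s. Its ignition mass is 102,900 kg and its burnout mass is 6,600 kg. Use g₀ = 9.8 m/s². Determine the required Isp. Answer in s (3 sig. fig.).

ln(m₀/m_f) = ln(102900/6600) = ln(15.59) = 2.7467.
v_e = Δv / ln(m₀/m_f) = 6470 / 2.7467 = 2355.6 m/s.
Isp = v_e / g₀ = 2355.6 / 9.8 = 240.4 s.

Isp ≈ 240 s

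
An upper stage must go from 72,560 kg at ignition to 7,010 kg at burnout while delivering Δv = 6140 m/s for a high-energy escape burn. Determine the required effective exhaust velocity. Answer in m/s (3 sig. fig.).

ln(m₀/m_f) = ln(72560/7010) = ln(10.35) = 2.3371.
From the ideal rocket equation, v_e = Δv / ln(m₀/m_f) = 6140 / 2.3371 = 2627.2 m/s.

v_e ≈ 2630 m/s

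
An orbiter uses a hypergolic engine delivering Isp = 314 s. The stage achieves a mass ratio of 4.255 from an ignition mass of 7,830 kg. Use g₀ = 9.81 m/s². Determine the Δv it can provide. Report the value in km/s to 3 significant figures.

v_e = Isp · g₀ = 314 × 9.81 = 3080.3 m/s.
From the ideal rocket equation, Δv = v_e · ln(4.255) = 3080.3 × 1.4481 ≈ 4460.6 m/s.

Δv ≈ 4.46 km/s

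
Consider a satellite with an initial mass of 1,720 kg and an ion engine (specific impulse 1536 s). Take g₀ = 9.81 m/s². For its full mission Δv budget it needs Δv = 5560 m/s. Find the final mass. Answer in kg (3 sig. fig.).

final mass ≈ 1190 kg

v_e = Isp · g₀ = 1536 × 9.81 = 15068.2 m/s.
m₀/m_f = exp(Δv / v_e) = exp(5560 / 15068.2) = exp(0.3690) = 1.4463.
m_f = m₀ / 1.4463 = 1,720 / 1.4463 = 1,189.24 kg.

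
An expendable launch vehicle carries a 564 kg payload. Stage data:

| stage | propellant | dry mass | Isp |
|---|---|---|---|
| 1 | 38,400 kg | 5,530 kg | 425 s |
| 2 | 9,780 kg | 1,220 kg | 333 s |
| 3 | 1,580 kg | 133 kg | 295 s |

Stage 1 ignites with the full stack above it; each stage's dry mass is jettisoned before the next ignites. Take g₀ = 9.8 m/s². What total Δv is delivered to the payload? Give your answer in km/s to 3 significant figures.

Ignition mass of stage 1 = 38,400+5,530 + 9,780+1,220 + 1,580+133 + 564 = 57,207 kg.
Stage 1: m₀ = 57,207 kg, m_f = 57,207 − 38,400 = 18,807 kg; Δv = 425×9.8×ln(3.042) = 4165.0×1.1124 ≈ 4633 m/s.
Stage 2: m₀ = 13,277 kg, m_f = 13,277 − 9,780 = 3,497 kg; Δv = 333×9.8×ln(3.797) = 3263.4×1.3341 ≈ 4354 m/s.
Stage 3: m₀ = 2,277 kg, m_f = 2,277 − 1,580 = 697 kg; Δv = 295×9.8×ln(3.267) = 2891.0×1.1838 ≈ 3422 m/s.
Total Δv = 4633 + 4354 + 3422 = 12409 m/s.

Δv ≈ 12.4 km/s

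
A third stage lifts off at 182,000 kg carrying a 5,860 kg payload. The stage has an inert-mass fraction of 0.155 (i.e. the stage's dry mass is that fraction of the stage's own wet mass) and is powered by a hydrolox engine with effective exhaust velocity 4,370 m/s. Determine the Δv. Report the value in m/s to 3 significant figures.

Δv ≈ 7440 m/s

Stage wet mass = m₀ − payload = 182,000 − 5,860 = 176,140 kg.
Stage dry mass = ε × stage wet mass = 0.155 × 176,140 = 27,301.7 kg.
Burnout mass m_f = stage dry + payload = 27,301.7 + 5,860 = 33,161.7 kg.
Using Δv = v_e ln(m₀/m_f): Δv = v_e · ln(182,000/33,161.7) = 4370.0 × ln(5.488) = 4370.0 × 1.7026 ≈ 7440 m/s.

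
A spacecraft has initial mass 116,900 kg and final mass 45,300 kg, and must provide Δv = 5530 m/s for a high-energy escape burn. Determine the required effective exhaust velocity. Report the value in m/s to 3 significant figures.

ln(m₀/m_f) = ln(116900/45300) = ln(2.581) = 0.9480.
v_e = Δv / ln(m₀/m_f) = 5530 / 0.9480 = 5833.3 m/s.

v_e ≈ 5830 m/s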